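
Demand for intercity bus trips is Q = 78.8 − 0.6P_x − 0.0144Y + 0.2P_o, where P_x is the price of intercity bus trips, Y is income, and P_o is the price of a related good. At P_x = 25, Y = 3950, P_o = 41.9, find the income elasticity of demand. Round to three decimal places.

First evaluate Q: 78.8 − 0.6(25) − 0.0144(3950) + 0.2(41.9) = 78.8 − 15 − 56.88 + 8.38 = 15.3.
∂Q/∂Y = −0.0144, so E_I = -0.0144·(3950/15.3) ≈ -3.718.
E_I < 0: inferior good.

-3.718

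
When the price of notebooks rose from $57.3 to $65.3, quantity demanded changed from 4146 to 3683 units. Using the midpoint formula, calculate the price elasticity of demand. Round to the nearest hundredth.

%Δq = (3683 − 4146)/[(4146 + 3683)/2] = -463/3914.5 ≈ -0.1183.
%Δp = (65.3 − 57.3)/[(57.3 + 65.3)/2] = 8/61.3 ≈ 0.1305.
Arc elasticity E = %Δq/%Δp ≈ -0.1183/0.1305 ≈ -0.91.
|E| < 1: demand is inelastic over this range.

-0.91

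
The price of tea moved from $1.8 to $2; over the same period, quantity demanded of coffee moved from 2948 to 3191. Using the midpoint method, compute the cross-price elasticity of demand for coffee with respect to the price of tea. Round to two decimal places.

%ΔQ_x = (3191 − 2948)/[(2948+3191)/2] = 243/3069.5 ≈ 0.0792.
%ΔP_y = (2 − 1.8)/[(1.8+2)/2] ≈ 0.1053.
E_xy = 0.0792/0.1053 ≈ 0.75.
E_xy > 0, so coffee and tea are substitutes.

0.75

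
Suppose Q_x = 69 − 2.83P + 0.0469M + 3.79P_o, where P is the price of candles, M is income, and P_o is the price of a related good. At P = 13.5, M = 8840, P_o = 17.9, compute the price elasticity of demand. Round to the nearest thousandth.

Q_x = 69 − 2.83(13.5) + 0.0469(8840) + 3.79(17.9) = 69 − 38.205 + 414.596 + 67.841 = 513.232.
∂Q_x/∂P = −2.83, so E_p = (−2.83)·(13.5/513.232) ≈ -0.074.
|E_p| < 1: demand is inelastic.

-0.074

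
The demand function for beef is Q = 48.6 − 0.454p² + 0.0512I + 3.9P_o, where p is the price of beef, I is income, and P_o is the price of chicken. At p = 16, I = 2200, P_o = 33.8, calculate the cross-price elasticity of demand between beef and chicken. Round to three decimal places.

0.745

First evaluate Q: 48.6 − 0.454(16)² + 0.0512(2200) + 3.9(33.8) = 48.6 − 116.224 + 112.64 + 131.82 = 176.836.
∂Q/∂P_o = +3.9, so E_xy = 3.9·(33.8/176.836) ≈ 0.745.
E_xy > 0: the goods are substitutes.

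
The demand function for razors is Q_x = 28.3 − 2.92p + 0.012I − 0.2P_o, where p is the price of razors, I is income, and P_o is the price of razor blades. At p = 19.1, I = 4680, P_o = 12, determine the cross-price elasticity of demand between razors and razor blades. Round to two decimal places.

First evaluate Q_x: 28.3 − 2.92(19.1) + 0.012(4680) − 0.2(12) = 28.3 − 55.772 + 56.16 − 2.4 = 26.288.
∂Q_x/∂P_o = −0.2, so E_xy = -0.2·(12/26.288) ≈ -0.09.
E_xy < 0: the goods are complements.

-0.09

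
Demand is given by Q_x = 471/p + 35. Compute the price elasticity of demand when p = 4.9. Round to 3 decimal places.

-0.733

At p = 4.9, Q_x = 131.1224.
dQ_x/dp = −471/p² = −19.6168.
Point elasticity E = (dQ_x/dp)·(p/Q_x) = -19.6168 × 4.9/131.1224 ≈ -0.733.
|E| < 1, so demand is inelastic at this price.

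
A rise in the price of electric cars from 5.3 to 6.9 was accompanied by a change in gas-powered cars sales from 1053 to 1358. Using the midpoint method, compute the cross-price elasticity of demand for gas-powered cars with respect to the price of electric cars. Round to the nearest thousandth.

0.965

%ΔQ_x = (1358 − 1053)/[(1053+1358)/2] = 305/1205.5 ≈ 0.2530.
%ΔP_y = (6.9 − 5.3)/[(5.3+6.9)/2] ≈ 0.2623.
E_xy = 0.2530/0.2623 ≈ 0.965.
E_xy > 0, so gas-powered cars and electric cars are substitutes.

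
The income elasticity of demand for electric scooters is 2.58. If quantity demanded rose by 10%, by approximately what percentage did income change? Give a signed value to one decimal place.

%ΔQ ≈ E × %ΔI ⇒ %ΔI = %ΔQ / E = (10%)/(2.58) ≈ 3.9%.

3.9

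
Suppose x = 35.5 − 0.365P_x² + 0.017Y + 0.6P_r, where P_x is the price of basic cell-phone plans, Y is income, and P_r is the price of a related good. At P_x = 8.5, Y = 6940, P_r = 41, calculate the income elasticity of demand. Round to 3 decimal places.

Substituting, x = 35.5 − 0.365(8.5)² + 0.017(6940) + 0.6(41) = 35.5 − 26.3713 + 117.98 + 24.6 = 151.7088.
∂x/∂Y = +0.017, so E_I = 0.017·(6940/151.7088) ≈ 0.778.
E_I ∈ (0,1): normal good (necessity).

0.778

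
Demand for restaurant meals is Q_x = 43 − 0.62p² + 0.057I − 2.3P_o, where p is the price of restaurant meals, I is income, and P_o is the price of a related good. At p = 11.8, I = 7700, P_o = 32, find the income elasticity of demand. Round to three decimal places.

1.363

At the given point, Q_x = 43 − 0.62(11.8)² + 0.057(7700) − 2.3(32) = 43 − 86.3288 + 438.9 − 73.6 = 321.9712.
∂Q_x/∂I = +0.057, so E_I = 0.057·(7700/321.9712) ≈ 1.363.
E_I > 1: normal good (luxury).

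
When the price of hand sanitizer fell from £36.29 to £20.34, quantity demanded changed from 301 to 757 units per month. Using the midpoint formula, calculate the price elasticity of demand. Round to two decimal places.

%Δq = (757 − 301)/[(301 + 757)/2] = 456/529 ≈ 0.8620.
%Δp = (20.34 − 36.29)/[(36.29 + 20.34)/2] = -15.95/28.315 ≈ -0.5633.
Arc elasticity E = %Δq/%Δp ≈ 0.8620/-0.5633 ≈ -1.53.
|E| > 1: demand is elastic over this range.

-1.53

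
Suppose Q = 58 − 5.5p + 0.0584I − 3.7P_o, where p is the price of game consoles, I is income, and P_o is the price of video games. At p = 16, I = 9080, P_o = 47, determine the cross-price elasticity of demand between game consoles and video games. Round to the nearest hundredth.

-0.53

Substituting, Q = 58 − 5.5(16) + 0.0584(9080) − 3.7(47) = 58 − 88 + 530.272 − 173.9 = 326.372.
∂Q/∂P_o = −3.7, so E_xy = -3.7·(47/326.372) ≈ -0.53.
E_xy < 0: the goods are complements.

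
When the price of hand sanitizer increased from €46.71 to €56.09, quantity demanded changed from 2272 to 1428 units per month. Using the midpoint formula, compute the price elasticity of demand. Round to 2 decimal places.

-2.50

%ΔQ = (1428 − 2272)/[(2272 + 1428)/2] = -844/1850 ≈ -0.4562.
%ΔP = (56.09 − 46.71)/[(46.71 + 56.09)/2] = 9.38/51.4 ≈ 0.1825.
Arc elasticity E = %ΔQ/%ΔP ≈ -0.4562/0.1825 ≈ -2.50.
|E| > 1: demand is elastic over this range.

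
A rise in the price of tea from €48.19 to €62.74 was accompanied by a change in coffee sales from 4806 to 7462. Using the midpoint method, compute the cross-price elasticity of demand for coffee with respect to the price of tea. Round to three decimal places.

%ΔQ_x = (7462 − 4806)/[(4806+7462)/2] = 2656/6134 ≈ 0.4330.
%ΔP_y = (62.74 − 48.19)/[(48.19+62.74)/2] ≈ 0.2623.
E_xy = 0.4330/0.2623 ≈ 1.651.
E_xy > 0, so coffee and tea are substitutes.

1.651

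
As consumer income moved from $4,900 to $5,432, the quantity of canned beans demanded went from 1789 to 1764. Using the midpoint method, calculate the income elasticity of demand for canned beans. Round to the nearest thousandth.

-0.137

%ΔQ = (1764 − 1789)/[(1789+1764)/2] = -25/1776.5 ≈ -0.0141.
%ΔI = (5,432 − 4,900)/[(4,900+5,432)/2] = 532/5166 ≈ 0.1030.
E_I = %ΔQ/%ΔI ≈ -0.137.
E_I < 0: inferior good.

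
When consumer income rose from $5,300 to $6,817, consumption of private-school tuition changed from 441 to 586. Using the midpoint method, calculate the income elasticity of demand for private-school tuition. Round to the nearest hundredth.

1.13

%ΔQ = (586 − 441)/[(441+586)/2] = 145/513.5 ≈ 0.2824.
%ΔY = (6,817 − 5,300)/[(5,300+6,817)/2] = 1517/6058.5 ≈ 0.2504.
E_I = %ΔQ/%ΔY ≈ 1.13.
E_I > 1: normal good (luxury).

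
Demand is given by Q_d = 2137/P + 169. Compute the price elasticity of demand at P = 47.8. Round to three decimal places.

At P = 47.8, Q_d = 213.7071.
dQ_d/dP = −2137/P² = −0.9353.
Point elasticity E = (dQ_d/dP)·(P/Q_d) = -0.9353 × 47.8/213.7071 ≈ -0.209.
|E| < 1, so demand is inelastic at this price.

-0.209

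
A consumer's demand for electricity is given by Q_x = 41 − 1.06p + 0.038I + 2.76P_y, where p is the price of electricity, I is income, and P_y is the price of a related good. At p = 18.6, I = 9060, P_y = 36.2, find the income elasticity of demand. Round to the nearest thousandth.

0.740

First evaluate Q_x: 41 − 1.06(18.6) + 0.038(9060) + 2.76(36.2) = 41 − 19.716 + 344.28 + 99.912 = 465.476.
∂Q_x/∂I = +0.038, so E_I = 0.038·(9060/465.476) ≈ 0.740.
E_I ∈ (0,1): normal good (necessity).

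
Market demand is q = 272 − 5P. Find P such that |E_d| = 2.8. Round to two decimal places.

40.08

Set −bP/(a − bP) = −2.8 ⇒ bP = 2.8(a − bP) ⇒ bP(1+2.8) = 2.8·a.
P = 2.8·272/(5·3.8) ≈ 40.08.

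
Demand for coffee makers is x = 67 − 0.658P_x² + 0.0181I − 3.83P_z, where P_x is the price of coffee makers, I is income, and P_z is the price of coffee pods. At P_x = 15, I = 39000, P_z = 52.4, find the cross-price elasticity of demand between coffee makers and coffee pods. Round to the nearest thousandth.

-0.473

At the given point, x = 67 − 0.658(15)² + 0.0181(39000) − 3.83(52.4) = 67 − 148.05 + 705.9 − 200.692 = 424.158.
∂x/∂P_z = −3.83, so E_xy = -3.83·(52.4/424.158) ≈ -0.473.
E_xy < 0: the goods are complements.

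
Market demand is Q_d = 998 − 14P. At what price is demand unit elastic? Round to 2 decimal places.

For linear demand Q_d = a − bP, E = −bP/(a − bP). |E| = 1 ⇒ bP = a − bP ⇒ P = a/(2b).
P = 998/(2·14) ≈ 35.64.

35.64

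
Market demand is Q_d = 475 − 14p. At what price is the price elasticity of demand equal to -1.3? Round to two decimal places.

19.18

Set −bp/(a − bp) = −1.3 ⇒ bp = 1.3(a − bp) ⇒ bp(1+1.3) = 1.3·a.
p = 1.3·475/(14·2.3) ≈ 19.18.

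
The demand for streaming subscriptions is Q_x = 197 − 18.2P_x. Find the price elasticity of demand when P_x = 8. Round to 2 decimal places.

-2.83

At P_x = 8, Q_x = 51.4.
dQ_x/dP_x = −18.2.
Point elasticity E = (dQ_x/dP_x)·(P_x/Q_x) = -18.2 × 8/51.4 ≈ -2.83.
|E| > 1, so demand is elastic at this price.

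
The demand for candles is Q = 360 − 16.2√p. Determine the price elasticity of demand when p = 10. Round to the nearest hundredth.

-0.08

At p = 10, Q = 308.7711.
dQ/dp = −16.2/(2√p) = −16.2/(2·3.1623).
Point elasticity E = (dQ/dp)·(p/Q) = -2.5614 × 10/308.7711 ≈ -0.08.
|E| < 1, so demand is inelastic at this price.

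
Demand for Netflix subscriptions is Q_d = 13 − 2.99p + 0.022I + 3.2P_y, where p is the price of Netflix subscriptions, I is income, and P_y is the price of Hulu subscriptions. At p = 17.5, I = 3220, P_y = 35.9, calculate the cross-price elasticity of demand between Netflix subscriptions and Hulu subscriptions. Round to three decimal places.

0.785

At the given point, Q_d = 13 − 2.99(17.5) + 0.022(3220) + 3.2(35.9) = 13 − 52.325 + 70.84 + 114.88 = 146.395.
∂Q_d/∂P_y = +3.2, so E_xy = 3.2·(35.9/146.395) ≈ 0.785.
E_xy > 0: the goods are substitutes.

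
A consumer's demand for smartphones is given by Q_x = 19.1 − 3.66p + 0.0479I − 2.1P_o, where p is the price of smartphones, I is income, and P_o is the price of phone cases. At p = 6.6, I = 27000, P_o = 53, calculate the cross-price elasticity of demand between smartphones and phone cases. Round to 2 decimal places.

-0.09

Q_x = 19.1 − 3.66(6.6) + 0.0479(27000) − 2.1(53) = 19.1 − 24.156 + 1293.3 − 111.3 = 1176.944.
∂Q_x/∂P_o = −2.1, so E_xy = -2.1·(53/1176.944) ≈ -0.09.
E_xy < 0: the goods are complements.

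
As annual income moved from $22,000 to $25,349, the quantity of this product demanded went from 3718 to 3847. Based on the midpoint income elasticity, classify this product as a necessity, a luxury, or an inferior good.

%ΔQ = (3847 − 3718)/[(3718+3847)/2] = 129/3782.5 ≈ 0.0341.
%ΔM = (25,349 − 22,000)/[(22,000+25,349)/2] = 3349/23674.5 ≈ 0.1415.
E_I = %ΔQ/%ΔM ≈ 0.241.
E_I ∈ (0,1): normal good (necessity).

necessity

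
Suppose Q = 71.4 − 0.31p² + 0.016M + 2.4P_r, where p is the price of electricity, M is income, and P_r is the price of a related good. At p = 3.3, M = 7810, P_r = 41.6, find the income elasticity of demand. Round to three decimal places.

0.427

First evaluate Q: 71.4 − 0.31(3.3)² + 0.016(7810) + 2.4(41.6) = 71.4 − 3.3759 + 124.96 + 99.84 = 292.8241.
∂Q/∂M = +0.016, so E_I = 0.016·(7810/292.8241) ≈ 0.427.
E_I ∈ (0,1): normal good (necessity).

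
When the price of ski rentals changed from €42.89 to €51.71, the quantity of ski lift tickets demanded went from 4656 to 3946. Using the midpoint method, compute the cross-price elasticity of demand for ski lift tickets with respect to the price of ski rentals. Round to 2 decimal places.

%ΔQ_x = (3946 − 4656)/[(4656+3946)/2] = -710/4301 ≈ -0.1651.
%ΔP_y = (51.71 − 42.89)/[(42.89+51.71)/2] ≈ 0.1865.
E_xy = -0.1651/0.1865 ≈ -0.89.
E_xy < 0, so ski lift tickets and ski rentals are complements.

-0.89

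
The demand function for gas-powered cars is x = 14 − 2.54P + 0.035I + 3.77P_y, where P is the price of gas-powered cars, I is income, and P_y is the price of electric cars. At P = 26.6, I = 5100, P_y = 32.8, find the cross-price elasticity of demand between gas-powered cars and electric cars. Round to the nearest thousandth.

0.497

At the given point, x = 14 − 2.54(26.6) + 0.035(5100) + 3.77(32.8) = 14 − 67.564 + 178.5 + 123.656 = 248.592.
∂x/∂P_y = +3.77, so E_xy = 3.77·(32.8/248.592) ≈ 0.497.
E_xy > 0: the goods are substitutes.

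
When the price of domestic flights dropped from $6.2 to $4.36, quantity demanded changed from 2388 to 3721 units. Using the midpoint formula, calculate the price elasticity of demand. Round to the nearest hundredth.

-1.25

%Δq = (3721 − 2388)/[(2388 + 3721)/2] = 1333/3054.5 ≈ 0.4364.
%ΔP = (4.36 − 6.2)/[(6.2 + 4.36)/2] = -1.84/5.28 ≈ -0.3485.
Arc elasticity E = %Δq/%ΔP ≈ 0.4364/-0.3485 ≈ -1.25.
|E| > 1: demand is elastic over this range.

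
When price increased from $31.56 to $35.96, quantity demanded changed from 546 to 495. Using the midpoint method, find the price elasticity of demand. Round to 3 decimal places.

-0.752

%ΔQ = (495 − 546)/[(546 + 495)/2] = -51/520.5 ≈ -0.0980.
%ΔP = (35.96 − 31.56)/[(31.56 + 35.96)/2] = 4.4/33.76 ≈ 0.1303.
Arc elasticity E = %ΔQ/%ΔP ≈ -0.0980/0.1303 ≈ -0.752.
|E| < 1: demand is inelastic over this range.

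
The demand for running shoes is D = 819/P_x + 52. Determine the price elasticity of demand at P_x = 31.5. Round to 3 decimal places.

At P_x = 31.5, D = 78.
dD/dP_x = −819/P_x² = −0.8254.
Point elasticity E = (dD/dP_x)·(P_x/D) = -0.8254 × 31.5/78 ≈ -0.333.
|E| < 1, so demand is inelastic at this price.

-0.333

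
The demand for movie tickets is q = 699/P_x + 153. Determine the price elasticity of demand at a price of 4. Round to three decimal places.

-0.533

At P_x = 4, q = 327.75.
dq/dP_x = −699/P_x² = −43.6875.
Point elasticity E = (dq/dP_x)·(P_x/q) = -43.6875 × 4/327.75 ≈ -0.533.
|E| < 1, so demand is inelastic at this price.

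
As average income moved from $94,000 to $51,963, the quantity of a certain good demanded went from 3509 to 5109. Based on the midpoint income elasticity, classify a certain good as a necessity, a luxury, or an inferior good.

inferior

%ΔQ = (5109 − 3509)/[(3509+5109)/2] = 1600/4309 ≈ 0.3713.
%ΔY = (51,963 − 94,000)/[(94,000+51,963)/2] = -42037/72981.5 ≈ -0.5760.
E_I = %ΔQ/%ΔY ≈ -0.645.
E_I < 0: inferior good.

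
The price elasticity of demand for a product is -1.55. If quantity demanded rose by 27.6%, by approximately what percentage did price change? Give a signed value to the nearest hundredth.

-17.81

%ΔQ ≈ E × %ΔP ⇒ %ΔP = %ΔQ / E = (27.6%)/(-1.55) ≈ -17.81%.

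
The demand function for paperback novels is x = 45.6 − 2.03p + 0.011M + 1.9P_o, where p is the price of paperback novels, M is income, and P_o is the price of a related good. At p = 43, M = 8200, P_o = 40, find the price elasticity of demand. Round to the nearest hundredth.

-0.70

x = 45.6 − 2.03(43) + 0.011(8200) + 1.9(40) = 45.6 − 87.29 + 90.2 + 76 = 124.51.
∂x/∂p = −2.03, so E_p = (−2.03)·(43/124.51) ≈ -0.70.
|E_p| < 1: demand is inelastic.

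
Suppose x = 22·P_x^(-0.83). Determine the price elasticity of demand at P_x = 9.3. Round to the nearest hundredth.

For a Cobb–Douglas (constant-elasticity) form x = A·P_x^α·…, the elasticity with respect to P_x equals the exponent α at every point.
Here the exponent on P_x is -0.83, so the price elasticity of demand is -0.83.

-0.83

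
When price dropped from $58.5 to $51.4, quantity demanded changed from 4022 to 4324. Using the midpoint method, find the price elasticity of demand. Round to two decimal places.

-0.56

%Δq = (4324 − 4022)/[(4022 + 4324)/2] = 302/4173 ≈ 0.0724.
%Δp = (51.4 − 58.5)/[(58.5 + 51.4)/2] = -7.1/54.95 ≈ -0.1292.
Arc elasticity E = %Δq/%Δp ≈ 0.0724/-0.1292 ≈ -0.56.
|E| < 1: demand is inelastic over this range.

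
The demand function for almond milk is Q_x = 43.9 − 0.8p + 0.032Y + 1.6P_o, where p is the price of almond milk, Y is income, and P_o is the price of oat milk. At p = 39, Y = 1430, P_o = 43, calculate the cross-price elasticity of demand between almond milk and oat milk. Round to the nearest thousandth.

0.541

Substituting, Q_x = 43.9 − 0.8(39) + 0.032(1430) + 1.6(43) = 43.9 − 31.2 + 45.76 + 68.8 = 127.26.
∂Q_x/∂P_o = +1.6, so E_xy = 1.6·(43/127.26) ≈ 0.541.
E_xy > 0: the goods are substitutes.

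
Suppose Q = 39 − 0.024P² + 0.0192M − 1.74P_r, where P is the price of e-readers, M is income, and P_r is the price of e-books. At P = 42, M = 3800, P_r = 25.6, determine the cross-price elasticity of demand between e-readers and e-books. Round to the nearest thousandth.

At the given point, Q = 39 − 0.024(42)² + 0.0192(3800) − 1.74(25.6) = 39 − 42.336 + 72.96 − 44.544 = 25.08.
∂Q/∂P_r = −1.74, so E_xy = -1.74·(25.6/25.08) ≈ -1.776.
E_xy < 0: the goods are complements.

-1.776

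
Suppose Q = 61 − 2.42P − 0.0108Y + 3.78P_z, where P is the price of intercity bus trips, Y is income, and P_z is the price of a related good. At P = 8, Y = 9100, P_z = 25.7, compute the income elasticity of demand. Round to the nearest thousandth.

-2.426

Substituting, Q = 61 − 2.42(8) − 0.0108(9100) + 3.78(25.7) = 61 − 19.36 − 98.28 + 97.146 = 40.506.
∂Q/∂Y = −0.0108, so E_I = -0.0108·(9100/40.506) ≈ -2.426.
E_I < 0: inferior good.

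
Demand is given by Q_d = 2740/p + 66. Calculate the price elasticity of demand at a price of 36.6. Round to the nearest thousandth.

-0.531

At p = 36.6, Q_d = 140.8634.
dQ_d/dp = −2740/p² = −2.0454.
Point elasticity E = (dQ_d/dp)·(p/Q_d) = -2.0454 × 36.6/140.8634 ≈ -0.531.
|E| < 1, so demand is inelastic at this price.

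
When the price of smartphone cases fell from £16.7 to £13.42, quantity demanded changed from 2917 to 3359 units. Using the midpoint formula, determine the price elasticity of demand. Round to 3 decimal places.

%Δq = (3359 − 2917)/[(2917 + 3359)/2] = 442/3138 ≈ 0.1409.
%Δp = (13.42 − 16.7)/[(16.7 + 13.42)/2] = -3.28/15.06 ≈ -0.2178.
Arc elasticity E = %Δq/%Δp ≈ 0.1409/-0.2178 ≈ -0.647.
|E| < 1: demand is inelastic over this range.

-0.647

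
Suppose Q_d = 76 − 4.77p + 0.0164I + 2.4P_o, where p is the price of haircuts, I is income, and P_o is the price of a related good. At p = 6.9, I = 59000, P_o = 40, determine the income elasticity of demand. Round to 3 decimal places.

0.874

At the given point, Q_d = 76 − 4.77(6.9) + 0.0164(59000) + 2.4(40) = 76 − 32.913 + 967.6 + 96 = 1106.687.
∂Q_d/∂I = +0.0164, so E_I = 0.0164·(59000/1106.687) ≈ 0.874.
E_I ∈ (0,1): normal good (necessity).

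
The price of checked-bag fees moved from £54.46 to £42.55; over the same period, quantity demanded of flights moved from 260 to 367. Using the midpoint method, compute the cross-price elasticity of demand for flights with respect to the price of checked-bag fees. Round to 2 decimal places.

-1.39

%ΔQ_x = (367 − 260)/[(260+367)/2] = 107/313.5 ≈ 0.3413.
%ΔP_y = (42.55 − 54.46)/[(54.46+42.55)/2] ≈ -0.2455.
E_xy = 0.3413/-0.2455 ≈ -1.39.
E_xy < 0, so flights and checked-bag fees are complements.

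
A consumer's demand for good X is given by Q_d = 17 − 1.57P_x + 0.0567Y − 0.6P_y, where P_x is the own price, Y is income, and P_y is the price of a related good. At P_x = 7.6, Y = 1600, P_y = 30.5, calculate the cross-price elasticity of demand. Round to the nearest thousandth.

-0.236

Substituting, Q_d = 17 − 1.57(7.6) + 0.0567(1600) − 0.6(30.5) = 17 − 11.932 + 90.72 − 18.3 = 77.488.
∂Q_d/∂P_y = −0.6, so E_xy = -0.6·(30.5/77.488) ≈ -0.236.
E_xy < 0: the goods are complements.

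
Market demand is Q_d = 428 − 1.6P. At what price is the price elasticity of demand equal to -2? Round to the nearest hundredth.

Set −bP/(a − bP) = −2 ⇒ bP = 2(a − bP) ⇒ bP(1+2) = 2·a.
P = 2·428/(1.6·3) ≈ 178.33.

178.33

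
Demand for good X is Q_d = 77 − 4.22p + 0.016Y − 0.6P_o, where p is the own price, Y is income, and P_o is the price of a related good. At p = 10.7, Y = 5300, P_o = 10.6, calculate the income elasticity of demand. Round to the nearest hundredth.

0.77

Q_d = 77 − 4.22(10.7) + 0.016(5300) − 0.6(10.6) = 77 − 45.154 + 84.8 − 6.36 = 110.286.
∂Q_d/∂Y = +0.016, so E_I = 0.016·(5300/110.286) ≈ 0.77.
E_I ∈ (0,1): normal good (necessity).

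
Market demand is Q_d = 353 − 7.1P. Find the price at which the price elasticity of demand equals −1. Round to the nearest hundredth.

24.86

For linear demand Q_d = a − bP, E = −bP/(a − bP). |E| = 1 ⇒ bP = a − bP ⇒ P = a/(2b).
P = 353/(2·7.1) ≈ 24.86.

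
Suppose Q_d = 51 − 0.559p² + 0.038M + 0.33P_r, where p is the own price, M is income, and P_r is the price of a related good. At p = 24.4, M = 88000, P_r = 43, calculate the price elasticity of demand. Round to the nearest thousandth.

At the given point, Q_d = 51 − 0.559(24.4)² + 0.038(88000) + 0.33(43) = 51 − 332.8062 + 3344 + 14.19 = 3076.3838.
∂Q_d/∂p = −2·0.559·p = -27.2792, so E_p = -27.2792·(24.4/3076.3838) ≈ -0.216.
|E_p| < 1: demand is inelastic.

-0.216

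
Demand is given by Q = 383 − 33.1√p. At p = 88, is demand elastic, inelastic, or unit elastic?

At p = 88, Q = 72.4945.
dQ/dp = −33.1/(2√p) = −33.1/(2·9.3808).
Point elasticity E = (dQ/dp)·(p/Q) = -1.7642 × 88/72.4945 ≈ -2.142.
|E| ≈ 2.142 > 1, so demand is elastic.

elastic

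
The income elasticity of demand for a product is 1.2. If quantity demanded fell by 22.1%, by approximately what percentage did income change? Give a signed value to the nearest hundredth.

-18.42

%ΔQ ≈ E × %ΔI ⇒ %ΔI = %ΔQ / E = (-22.1%)/(1.2) ≈ -18.42%.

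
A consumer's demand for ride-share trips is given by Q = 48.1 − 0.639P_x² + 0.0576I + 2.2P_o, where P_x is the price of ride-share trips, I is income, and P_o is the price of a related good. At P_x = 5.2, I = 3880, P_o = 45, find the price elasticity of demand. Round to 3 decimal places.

-0.098

Evaluating quantity at (P_x, I, P_o) gives Q = 48.1 − 0.639(5.2)² + 0.0576(3880) + 2.2(45) = 48.1 − 17.2786 + 223.488 + 99 = 353.3094.
∂Q/∂P_x = −2·0.639·P_x = -6.6456, so E_p = -6.6456·(5.2/353.3094) ≈ -0.098.
|E_p| < 1: demand is inelastic.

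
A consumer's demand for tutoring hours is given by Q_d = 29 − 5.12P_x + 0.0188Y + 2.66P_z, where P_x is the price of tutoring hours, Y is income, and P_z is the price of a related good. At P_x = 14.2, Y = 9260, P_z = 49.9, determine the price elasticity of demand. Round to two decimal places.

Evaluating quantity at (P_x, Y, P_z) gives Q_d = 29 − 5.12(14.2) + 0.0188(9260) + 2.66(49.9) = 29 − 72.704 + 174.088 + 132.734 = 263.118.
∂Q_d/∂P_x = −5.12, so E_p = (−5.12)·(14.2/263.118) ≈ -0.28.
|E_p| < 1: demand is inelastic.

-0.28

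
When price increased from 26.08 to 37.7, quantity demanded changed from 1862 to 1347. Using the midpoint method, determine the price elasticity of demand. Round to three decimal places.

%ΔQ = (1347 − 1862)/[(1862 + 1347)/2] = -515/1604.5 ≈ -0.3210.
%Δp = (37.7 − 26.08)/[(26.08 + 37.7)/2] = 11.62/31.89 ≈ 0.3644.
Arc elasticity E = %ΔQ/%Δp ≈ -0.3210/0.3644 ≈ -0.881.
|E| < 1: demand is inelastic over this range.

-0.881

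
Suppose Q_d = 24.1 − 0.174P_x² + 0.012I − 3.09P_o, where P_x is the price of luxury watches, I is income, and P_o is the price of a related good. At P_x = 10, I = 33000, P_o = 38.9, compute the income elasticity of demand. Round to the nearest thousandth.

1.402

Evaluating quantity at (P_x, I, P_o) gives Q_d = 24.1 − 0.174(10)² + 0.012(33000) − 3.09(38.9) = 24.1 − 17.4 + 396 − 120.201 = 282.499.
∂Q_d/∂I = +0.012, so E_I = 0.012·(33000/282.499) ≈ 1.402.
E_I > 1: normal good (luxury).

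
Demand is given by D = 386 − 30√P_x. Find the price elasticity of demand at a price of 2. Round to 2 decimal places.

At P_x = 2, D = 343.5736.
dD/dP_x = −30/(2√P_x) = −30/(2·1.4142).
Point elasticity E = (dD/dP_x)·(P_x/D) = -10.6066 × 2/343.5736 ≈ -0.06.
|E| < 1, so demand is inelastic at this price.

-0.06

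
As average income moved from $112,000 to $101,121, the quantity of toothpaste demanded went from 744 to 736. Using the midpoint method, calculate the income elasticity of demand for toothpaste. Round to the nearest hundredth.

%ΔQ = (736 − 744)/[(744+736)/2] = -8/740 ≈ -0.0108.
%ΔI = (101,121 − 112,000)/[(112,000+101,121)/2] = -10879/106560.5 ≈ -0.1021.
E_I = %ΔQ/%ΔI ≈ 0.11.
E_I ∈ (0,1): normal good (necessity).

0.11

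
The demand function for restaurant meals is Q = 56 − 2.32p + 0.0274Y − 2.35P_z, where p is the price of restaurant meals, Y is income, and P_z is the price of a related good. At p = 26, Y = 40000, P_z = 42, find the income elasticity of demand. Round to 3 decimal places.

1.104

First evaluate Q: 56 − 2.32(26) + 0.0274(40000) − 2.35(42) = 56 − 60.32 + 1096 − 98.7 = 992.98.
∂Q/∂Y = +0.0274, so E_I = 0.0274·(40000/992.98) ≈ 1.104.
E_I > 1: normal good (luxury).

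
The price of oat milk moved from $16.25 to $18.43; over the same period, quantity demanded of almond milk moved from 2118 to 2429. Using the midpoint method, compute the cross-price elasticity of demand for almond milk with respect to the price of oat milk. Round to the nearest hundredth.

%ΔQ_x = (2429 − 2118)/[(2118+2429)/2] = 311/2273.5 ≈ 0.1368.
%ΔP_y = (18.43 − 16.25)/[(16.25+18.43)/2] ≈ 0.1257.
E_xy = 0.1368/0.1257 ≈ 1.09.
E_xy > 0, so almond milk and oat milk are substitutes.

1.09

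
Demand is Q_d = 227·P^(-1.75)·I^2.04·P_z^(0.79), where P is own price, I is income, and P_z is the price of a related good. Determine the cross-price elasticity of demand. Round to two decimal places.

0.79

For a Cobb–Douglas (constant-elasticity) form Q_d = A·P_z^α·…, the elasticity with respect to P_z equals the exponent α at every point.
Here the exponent on P_z is 0.79, so the cross-price elasticity of demand is 0.79.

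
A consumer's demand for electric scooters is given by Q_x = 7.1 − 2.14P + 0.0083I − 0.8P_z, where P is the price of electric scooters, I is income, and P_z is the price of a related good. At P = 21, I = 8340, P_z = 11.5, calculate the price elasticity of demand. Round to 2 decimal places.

First evaluate Q_x: 7.1 − 2.14(21) + 0.0083(8340) − 0.8(11.5) = 7.1 − 44.94 + 69.222 − 9.2 = 22.182.
∂Q_x/∂P = −2.14, so E_p = (−2.14)·(21/22.182) ≈ -2.03.
|E_p| > 1: demand is elastic.

-2.03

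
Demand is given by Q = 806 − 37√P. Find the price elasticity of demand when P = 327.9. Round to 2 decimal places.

-2.46

At P = 327.9, Q = 136.0037.
dQ/dP = −37/(2√P) = −37/(2·18.108).
Point elasticity E = (dQ/dP)·(P/Q) = -1.0216 × 327.9/136.0037 ≈ -2.46.
|E| > 1, so demand is elastic at this price.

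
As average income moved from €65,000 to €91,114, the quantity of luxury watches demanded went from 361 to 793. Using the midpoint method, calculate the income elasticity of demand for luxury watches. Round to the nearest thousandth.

2.238

%ΔQ = (793 − 361)/[(361+793)/2] = 432/577 ≈ 0.7487.
%ΔI = (91,114 − 65,000)/[(65,000+91,114)/2] = 26114/78057 ≈ 0.3346.
E_I = %ΔQ/%ΔI ≈ 2.238.
E_I > 1: normal good (luxury).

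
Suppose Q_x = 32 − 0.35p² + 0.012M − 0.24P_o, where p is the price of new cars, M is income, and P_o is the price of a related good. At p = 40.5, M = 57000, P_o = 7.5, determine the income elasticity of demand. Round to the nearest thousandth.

4.882

Substituting, Q_x = 32 − 0.35(40.5)² + 0.012(57000) − 0.24(7.5) = 32 − 574.0875 + 684 − 1.8 = 140.1125.
∂Q_x/∂M = +0.012, so E_I = 0.012·(57000/140.1125) ≈ 4.882.
E_I > 1: normal good (luxury).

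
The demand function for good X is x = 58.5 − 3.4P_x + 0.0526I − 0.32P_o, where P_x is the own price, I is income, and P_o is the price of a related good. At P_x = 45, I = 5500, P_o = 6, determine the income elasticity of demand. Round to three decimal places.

1.500

First evaluate x: 58.5 − 3.4(45) + 0.0526(5500) − 0.32(6) = 58.5 − 153 + 289.3 − 1.92 = 192.88.
∂x/∂I = +0.0526, so E_I = 0.0526·(5500/192.88) ≈ 1.500.
E_I > 1: normal good (luxury).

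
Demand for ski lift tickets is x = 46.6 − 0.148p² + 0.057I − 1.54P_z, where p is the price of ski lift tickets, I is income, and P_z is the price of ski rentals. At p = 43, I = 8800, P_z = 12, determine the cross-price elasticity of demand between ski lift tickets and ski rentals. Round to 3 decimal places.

x = 46.6 − 0.148(43)² + 0.057(8800) − 1.54(12) = 46.6 − 273.652 + 501.6 − 18.48 = 256.068.
∂x/∂P_z = −1.54, so E_xy = -1.54·(12/256.068) ≈ -0.072.
E_xy < 0: the goods are complements.

-0.072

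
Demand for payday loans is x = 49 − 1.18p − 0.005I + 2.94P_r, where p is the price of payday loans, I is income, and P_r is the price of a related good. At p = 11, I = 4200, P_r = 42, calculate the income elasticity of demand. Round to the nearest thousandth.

-0.152

x = 49 − 1.18(11) − 0.005(4200) + 2.94(42) = 49 − 12.98 − 21 + 123.48 = 138.5.
∂x/∂I = −0.005, so E_I = -0.005·(4200/138.5) ≈ -0.152.
E_I < 0: inferior good.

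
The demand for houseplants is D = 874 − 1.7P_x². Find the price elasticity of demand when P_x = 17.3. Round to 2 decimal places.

-2.79

At P_x = 17.3, D = 365.207.
dD/dP_x = −2·1.7·P_x = −58.82.
Point elasticity E = (dD/dP_x)·(P_x/D) = -58.82 × 17.3/365.207 ≈ -2.79.
|E| > 1, so demand is elastic at this price.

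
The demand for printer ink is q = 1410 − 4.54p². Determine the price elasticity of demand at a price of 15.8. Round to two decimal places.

-8.19

At p = 15.8, q = 276.6344.
dq/dp = −2·4.54·p = −143.464.
Point elasticity E = (dq/dp)·(p/q) = -143.464 × 15.8/276.6344 ≈ -8.19.
|E| > 1, so demand is elastic at this price.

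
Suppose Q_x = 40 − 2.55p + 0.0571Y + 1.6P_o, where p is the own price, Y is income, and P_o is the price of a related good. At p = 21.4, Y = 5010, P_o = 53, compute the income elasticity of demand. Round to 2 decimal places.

Evaluating quantity at (p, Y, P_o) gives Q_x = 40 − 2.55(21.4) + 0.0571(5010) + 1.6(53) = 40 − 54.57 + 286.071 + 84.8 = 356.301.
∂Q_x/∂Y = +0.0571, so E_I = 0.0571·(5010/356.301) ≈ 0.80.
E_I ∈ (0,1): normal good (necessity).

0.80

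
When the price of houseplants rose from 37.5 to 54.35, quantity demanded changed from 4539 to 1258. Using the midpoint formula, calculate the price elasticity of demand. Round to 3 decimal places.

-3.085

%ΔQ = (1258 − 4539)/[(4539 + 1258)/2] = -3281/2898.5 ≈ -1.1320.
%Δp = (54.35 − 37.5)/[(37.5 + 54.35)/2] = 16.85/45.925 ≈ 0.3669.
Arc elasticity E = %ΔQ/%Δp ≈ -1.1320/0.3669 ≈ -3.085.
|E| > 1: demand is elastic over this range.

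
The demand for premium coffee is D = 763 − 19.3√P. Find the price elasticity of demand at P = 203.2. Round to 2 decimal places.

-0.28

At P = 203.2, D = 487.8819.
dD/dP = −19.3/(2√P) = −19.3/(2·14.2548).
Point elasticity E = (dD/dP)·(P/D) = -0.677 × 203.2/487.8819 ≈ -0.28.
|E| < 1, so demand is inelastic at this price.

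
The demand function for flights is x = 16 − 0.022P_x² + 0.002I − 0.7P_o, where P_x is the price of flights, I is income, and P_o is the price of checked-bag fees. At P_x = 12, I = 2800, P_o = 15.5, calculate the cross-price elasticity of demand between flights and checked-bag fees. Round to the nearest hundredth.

-1.43

First evaluate x: 16 − 0.022(12)² + 0.002(2800) − 0.7(15.5) = 16 − 3.168 + 5.6 − 10.85 = 7.582.
∂x/∂P_o = −0.7, so E_xy = -0.7·(15.5/7.582) ≈ -1.43.
E_xy < 0: the goods are complements.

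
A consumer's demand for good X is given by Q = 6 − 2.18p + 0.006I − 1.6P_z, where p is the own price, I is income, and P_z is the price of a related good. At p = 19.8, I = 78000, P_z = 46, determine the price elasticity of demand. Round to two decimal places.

-0.12

Q = 6 − 2.18(19.8) + 0.006(78000) − 1.6(46) = 6 − 43.164 + 468 − 73.6 = 357.236.
∂Q/∂p = −2.18, so E_p = (−2.18)·(19.8/357.236) ≈ -0.12.
|E_p| < 1: demand is inelastic.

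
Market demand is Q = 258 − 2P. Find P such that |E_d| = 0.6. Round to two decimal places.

Set −bP/(a − bP) = −0.6 ⇒ bP = 0.6(a − bP) ⇒ bP(1+0.6) = 0.6·a.
P = 0.6·258/(2·1.6) ≈ 48.38.

48.38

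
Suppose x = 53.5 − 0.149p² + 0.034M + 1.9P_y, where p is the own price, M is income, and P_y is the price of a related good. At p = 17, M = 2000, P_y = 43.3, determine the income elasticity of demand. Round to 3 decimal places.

0.423

At the given point, x = 53.5 − 0.149(17)² + 0.034(2000) + 1.9(43.3) = 53.5 − 43.061 + 68 + 82.27 = 160.709.
∂x/∂M = +0.034, so E_I = 0.034·(2000/160.709) ≈ 0.423.
E_I ∈ (0,1): normal good (necessity).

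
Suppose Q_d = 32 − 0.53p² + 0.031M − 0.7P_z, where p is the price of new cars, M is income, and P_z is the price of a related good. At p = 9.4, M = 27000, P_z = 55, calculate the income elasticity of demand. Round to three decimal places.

At the given point, Q_d = 32 − 0.53(9.4)² + 0.031(27000) − 0.7(55) = 32 − 46.8308 + 837 − 38.5 = 783.6692.
∂Q_d/∂M = +0.031, so E_I = 0.031·(27000/783.6692) ≈ 1.068.
E_I > 1: normal good (luxury).

1.068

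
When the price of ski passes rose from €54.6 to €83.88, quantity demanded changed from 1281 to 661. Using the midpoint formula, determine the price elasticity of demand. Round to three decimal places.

%ΔQ = (661 − 1281)/[(1281 + 661)/2] = -620/971 ≈ -0.6385.
%Δp = (83.88 − 54.6)/[(54.6 + 83.88)/2] = 29.28/69.24 ≈ 0.4229.
Arc elasticity E = %ΔQ/%Δp ≈ -0.6385/0.4229 ≈ -1.510.
|E| > 1: demand is elastic over this range.

-1.510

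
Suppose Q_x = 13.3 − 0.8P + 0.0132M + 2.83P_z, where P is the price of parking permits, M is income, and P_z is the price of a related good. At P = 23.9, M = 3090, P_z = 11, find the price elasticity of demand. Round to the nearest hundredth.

First evaluate Q_x: 13.3 − 0.8(23.9) + 0.0132(3090) + 2.83(11) = 13.3 − 19.12 + 40.788 + 31.13 = 66.098.
∂Q_x/∂P = −0.8, so E_p = (−0.8)·(23.9/66.098) ≈ -0.29.
|E_p| < 1: demand is inelastic.

-0.29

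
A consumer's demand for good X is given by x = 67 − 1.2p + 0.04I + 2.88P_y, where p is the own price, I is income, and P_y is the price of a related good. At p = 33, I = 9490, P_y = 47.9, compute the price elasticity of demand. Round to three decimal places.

x = 67 − 1.2(33) + 0.04(9490) + 2.88(47.9) = 67 − 39.6 + 379.6 + 137.952 = 544.952.
∂x/∂p = −1.2, so E_p = (−1.2)·(33/544.952) ≈ -0.073.
|E_p| < 1: demand is inelastic.

-0.073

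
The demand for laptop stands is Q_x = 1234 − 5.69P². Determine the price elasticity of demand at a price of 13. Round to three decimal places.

-7.061

At P = 13, Q_x = 272.39.
dQ_x/dP = −2·5.69·P = −147.94.
Point elasticity E = (dQ_x/dP)·(P/Q_x) = -147.94 × 13/272.39 ≈ -7.061.
|E| > 1, so demand is elastic at this price.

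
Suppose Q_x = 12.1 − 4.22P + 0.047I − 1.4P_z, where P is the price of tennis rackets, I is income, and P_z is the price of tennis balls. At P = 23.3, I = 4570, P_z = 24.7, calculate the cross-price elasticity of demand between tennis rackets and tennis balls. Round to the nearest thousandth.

Evaluating quantity at (P, I, P_z) gives Q_x = 12.1 − 4.22(23.3) + 0.047(4570) − 1.4(24.7) = 12.1 − 98.326 + 214.79 − 34.58 = 93.984.
∂Q_x/∂P_z = −1.4, so E_xy = -1.4·(24.7/93.984) ≈ -0.368.
E_xy < 0: the goods are complements.

-0.368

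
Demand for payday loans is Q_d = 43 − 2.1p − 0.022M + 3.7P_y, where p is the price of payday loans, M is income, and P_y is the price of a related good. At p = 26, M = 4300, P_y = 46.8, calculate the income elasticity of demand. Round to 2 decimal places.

-1.41

At the given point, Q_d = 43 − 2.1(26) − 0.022(4300) + 3.7(46.8) = 43 − 54.6 − 94.6 + 173.16 = 66.96.
∂Q_d/∂M = −0.022, so E_I = -0.022·(4300/66.96) ≈ -1.41.
E_I < 0: inferior good.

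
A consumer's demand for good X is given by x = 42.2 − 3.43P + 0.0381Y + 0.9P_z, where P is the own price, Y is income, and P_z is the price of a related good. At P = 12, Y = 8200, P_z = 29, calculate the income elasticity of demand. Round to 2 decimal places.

0.92

Substituting, x = 42.2 − 3.43(12) + 0.0381(8200) + 0.9(29) = 42.2 − 41.16 + 312.42 + 26.1 = 339.56.
∂x/∂Y = +0.0381, so E_I = 0.0381·(8200/339.56) ≈ 0.92.
E_I ∈ (0,1): normal good (necessity).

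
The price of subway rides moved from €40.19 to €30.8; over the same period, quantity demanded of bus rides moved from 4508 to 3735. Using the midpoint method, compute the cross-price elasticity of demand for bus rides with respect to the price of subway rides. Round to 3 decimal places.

0.709

%ΔQ_x = (3735 − 4508)/[(4508+3735)/2] = -773/4121.5 ≈ -0.1876.
%ΔP_y = (30.8 − 40.19)/[(40.19+30.8)/2] ≈ -0.2645.
E_xy = -0.1876/-0.2645 ≈ 0.709.
E_xy > 0, so bus rides and subway rides are substitutes.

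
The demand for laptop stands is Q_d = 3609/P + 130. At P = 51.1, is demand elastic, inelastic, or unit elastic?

At P = 51.1, Q_d = 200.6262.
dQ_d/dP = −3609/P² = −1.3821.
Point elasticity E = (dQ_d/dP)·(P/Q_d) = -1.3821 × 51.1/200.6262 ≈ -0.352.
|E| ≈ 0.352 < 1, so demand is inelastic.

inelastic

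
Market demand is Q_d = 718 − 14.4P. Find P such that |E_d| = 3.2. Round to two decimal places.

37.99

Set −bP/(a − bP) = −3.2 ⇒ bP = 3.2(a − bP) ⇒ bP(1+3.2) = 3.2·a.
P = 3.2·718/(14.4·4.2) ≈ 37.99.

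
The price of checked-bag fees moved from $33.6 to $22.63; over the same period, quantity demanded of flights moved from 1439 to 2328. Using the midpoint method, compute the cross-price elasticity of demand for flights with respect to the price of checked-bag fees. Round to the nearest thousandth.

-1.210

%ΔQ_x = (2328 − 1439)/[(1439+2328)/2] = 889/1883.5 ≈ 0.4720.
%ΔP_y = (22.63 − 33.6)/[(33.6+22.63)/2] ≈ -0.3902.
E_xy = 0.4720/-0.3902 ≈ -1.210.
E_xy < 0, so flights and checked-bag fees are complements.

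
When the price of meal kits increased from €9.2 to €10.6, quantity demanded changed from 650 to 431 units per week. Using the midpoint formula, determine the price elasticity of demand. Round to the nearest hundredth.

-2.87

%Δq = (431 − 650)/[(650 + 431)/2] = -219/540.5 ≈ -0.4052.
%ΔP = (10.6 − 9.2)/[(9.2 + 10.6)/2] = 1.4/9.9 ≈ 0.1414.
Arc elasticity E = %Δq/%ΔP ≈ -0.4052/0.1414 ≈ -2.87.
|E| > 1: demand is elastic over this range.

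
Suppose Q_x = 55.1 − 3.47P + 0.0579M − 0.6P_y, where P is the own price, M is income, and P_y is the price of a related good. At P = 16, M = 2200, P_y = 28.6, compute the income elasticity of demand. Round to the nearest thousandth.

At the given point, Q_x = 55.1 − 3.47(16) + 0.0579(2200) − 0.6(28.6) = 55.1 − 55.52 + 127.38 − 17.16 = 109.8.
∂Q_x/∂M = +0.0579, so E_I = 0.0579·(2200/109.8) ≈ 1.160.
E_I > 1: normal good (luxury).

1.160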